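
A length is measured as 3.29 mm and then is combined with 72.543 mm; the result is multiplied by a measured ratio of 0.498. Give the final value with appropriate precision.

37.8 mm

3.29 mm + 72.543 mm = 75.833 mm; the sum is limited to 2 decimal places (4 s.f.).
Carrying full precision, 75.833 × 0.498 = 37.764834 mm; 0.498 has 3 s.f., so the result keeps min(4, 3) = 3 s.f.
Rounded to 3 significant figures: 37.8 mm.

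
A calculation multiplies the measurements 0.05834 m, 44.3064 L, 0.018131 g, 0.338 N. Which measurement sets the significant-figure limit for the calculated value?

0.338 N

0.05834 m → 4 s.f.; 44.3064 L → 6 s.f.; 0.018131 g → 5 s.f.; 0.338 N → 3 s.f.
The fewest is 3 significant figures, from 0.338 N.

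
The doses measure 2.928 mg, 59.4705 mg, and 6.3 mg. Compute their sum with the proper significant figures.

2.928 mg + 59.4705 mg + 6.3 mg = 68.6985 mg.
Addition/subtraction keeps the fewest decimal places: 2.928 → 3 decimal places, 59.4705 → 4 decimal places, 6.3 → 1 decimal place; limit is 1.
Rounded to 1 decimal place: 68.7 mg.

68.7 mg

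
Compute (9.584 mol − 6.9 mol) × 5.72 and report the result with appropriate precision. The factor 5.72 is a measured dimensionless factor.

9.584 mol − 6.9 mol = 2.684 mol; the difference is limited to 1 decimal place (2 s.f.).
Carrying full precision, 2.684 × 5.72 = 15.35248 mol; 5.72 has 3 s.f., so the result keeps min(2, 3) = 2 s.f.
Rounded to 2 significant figures: 15 mol.

15 mol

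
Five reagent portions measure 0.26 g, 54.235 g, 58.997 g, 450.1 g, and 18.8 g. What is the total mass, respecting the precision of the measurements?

582.4 g

0.26 g + 54.235 g + 58.997 g + 450.1 g + 18.8 g = 582.392 g.
Addition/subtraction keeps the fewest decimal places: 0.26 → 2 decimal places, 54.235 → 3 decimal places, 58.997 → 3 decimal places, 450.1 → 1 decimal place, 18.8 → 1 decimal place; limit is 1.
Rounded to 1 decimal place: 582.4 g.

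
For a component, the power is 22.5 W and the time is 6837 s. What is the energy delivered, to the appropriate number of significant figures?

1.54 × 10^5 J

energy delivered = 22.5 W × 6837 s = 153832.5 J.
22.5 has 3 significant figures; 6837 has 4.
Division/multiplication keeps the fewest: 3 significant figures.
Rounded: 1.54 × 10^5 J.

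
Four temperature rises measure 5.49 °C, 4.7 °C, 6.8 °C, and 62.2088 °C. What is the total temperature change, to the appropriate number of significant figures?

5.49 °C + 4.7 °C + 6.8 °C + 62.2088 °C = 79.1988 °C.
Addition/subtraction keeps the fewest decimal places: 5.49 → 2 decimal places, 4.7 → 1 decimal place, 6.8 → 1 decimal place, 62.2088 → 4 decimal places; limit is 1.
Rounded to 1 decimal place: 79.2 °C.

79.2 °C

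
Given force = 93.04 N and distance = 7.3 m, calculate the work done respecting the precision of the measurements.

work done = 93.04 N × 7.3 m = 679.192 J.
93.04 has 4 significant figures; 7.3 has 2.
Division/multiplication keeps the fewest: 2 significant figures.
Rounded: 6.8 × 10² J.

6.8 × 10² J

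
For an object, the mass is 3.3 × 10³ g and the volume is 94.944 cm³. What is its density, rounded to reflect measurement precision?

35 g/cm³

density = 3.3 × 10³ g ÷ 94.944 cm³ = 34.757330637… g/cm³.
3.3 × 10³ has 2 significant figures; 94.944 has 5.
Division/multiplication keeps the fewest: 2 significant figures.
Rounded: 35 g/cm³.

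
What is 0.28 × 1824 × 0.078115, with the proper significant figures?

40.

0.28 × 1824 × 0.078115 = 39.8948928
Multiplication/division keeps the fewest significant figures: 0.28 → 2 s.f., 1824 → 4 s.f., 0.078115 → 5 s.f.; limit is 2.
Rounded to 2 significant figures: 40.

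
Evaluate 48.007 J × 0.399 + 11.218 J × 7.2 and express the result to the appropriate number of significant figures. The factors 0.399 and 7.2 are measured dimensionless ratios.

48.007 × 0.399 = 19.154793 → 19.2 J (3 s.f., last digit at the 10^-1 place).
11.218 × 7.2 = 80.7696 → 81 J (2 s.f., last digit at the 10^0 place).
Sum: 99.924393 J; keep the coarser place, 10^0.
Result: 1.00 × 10^2 J.

1.00 × 10^2 J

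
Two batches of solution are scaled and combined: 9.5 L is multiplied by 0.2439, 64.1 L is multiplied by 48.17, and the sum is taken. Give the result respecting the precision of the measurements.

3.09 × 10^3 L

9.5 × 0.2439 = 2.31705 → 2.3 L (2 s.f., last digit at the 10^-1 place).
64.1 × 48.17 = 3087.697 → 3.09 × 10^3 L (3 s.f., last digit at the 10^1 place).
Sum: 3090.01405 L; keep the coarser place, 10^1.
Result: 3.09 × 10^3 L.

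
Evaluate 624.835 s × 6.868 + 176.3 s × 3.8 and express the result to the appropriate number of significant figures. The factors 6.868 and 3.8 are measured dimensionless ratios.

624.835 × 6.868 = 4291.36678 → 4291 s (4 s.f., last digit at the 10^0 place).
176.3 × 3.8 = 669.94 → 6.7 × 10² s (2 s.f., last digit at the 10^1 place).
Sum: 4961.30678 s; keep the coarser place, 10^1.
Result: 4.96 × 10³ s.

4.96 × 10³ s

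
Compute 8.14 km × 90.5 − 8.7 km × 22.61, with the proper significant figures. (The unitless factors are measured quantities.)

5.4 × 10^2 km

8.14 × 90.5 = 736.67 → 737 km (3 s.f., last digit at the 10^0 place).
8.7 × 22.61 = 196.707 → 2.0 × 10^2 km (2 s.f., last digit at the 10^1 place).
Difference: 539.963 km; keep the coarser place, 10^1.
Result: 5.4 × 10^2 km.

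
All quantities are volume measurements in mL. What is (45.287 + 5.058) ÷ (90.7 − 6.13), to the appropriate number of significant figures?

0.595

45.287 + 5.058 = 50.345, limited to 3 d.p. → 5 s.f.; 90.7 − 6.13 = 84.57, limited to 1 d.p. → 3 s.f.
Carrying full precision, 50.345 ÷ 84.57 = 0.595305663947…; keep min(5, 3) = 3 s.f.
Rounded to 3 significant figures: 0.595.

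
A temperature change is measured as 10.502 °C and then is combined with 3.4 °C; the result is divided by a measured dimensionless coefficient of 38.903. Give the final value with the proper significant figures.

10.502 °C + 3.4 °C = 13.902 °C; the sum is limited to 1 decimal place (3 s.f.).
Carrying full precision, 13.902 ÷ 38.903 = 0.357350332879… °C; 38.903 has 5 s.f., so the result keeps min(3, 5) = 3 s.f.
Rounded to 3 significant figures: 0.357 °C.

0.357 °C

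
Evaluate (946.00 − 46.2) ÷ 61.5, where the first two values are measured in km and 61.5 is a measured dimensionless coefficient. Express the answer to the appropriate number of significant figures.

946.00 km − 46.2 km = 899.80 km; the difference is limited to 1 decimal place (4 s.f.).
Carrying full precision, 899.80 ÷ 61.5 = 14.6308943089… km; 61.5 has 3 s.f., so the result keeps min(4, 3) = 3 s.f.
Rounded to 3 significant figures: 14.6 km.

14.6 km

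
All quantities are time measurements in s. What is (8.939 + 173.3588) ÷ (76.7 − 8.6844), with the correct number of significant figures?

2.68

8.939 + 173.3588 = 182.2978, limited to 3 d.p. → 6 s.f.; 76.7 − 8.6844 = 68.0156, limited to 1 d.p. → 3 s.f.
Carrying full precision, 182.2978 ÷ 68.0156 = 2.68023512253…; keep min(6, 3) = 3 s.f.
Rounded to 3 significant figures: 2.68.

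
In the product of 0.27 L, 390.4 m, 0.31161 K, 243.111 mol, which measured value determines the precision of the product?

0.27 L

0.27 L → 2 s.f.; 390.4 m → 4 s.f.; 0.31161 K → 5 s.f.; 243.111 mol → 6 s.f.
The fewest is 2 significant figures, from 0.27 L.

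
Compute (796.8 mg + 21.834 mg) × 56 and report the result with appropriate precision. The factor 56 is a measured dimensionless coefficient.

796.8 mg + 21.834 mg = 818.634 mg; the sum is limited to 1 decimal place (4 s.f.).
Carrying full precision, 818.634 × 56 = 45843.504 mg; 56 has 2 s.f., so the result keeps min(4, 2) = 2 s.f.
Rounded to 2 significant figures: 4.6 × 10⁴ mg.

4.6 × 10⁴ mg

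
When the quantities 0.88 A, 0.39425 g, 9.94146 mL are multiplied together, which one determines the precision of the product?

0.88 A → 2 s.f.; 0.39425 g → 5 s.f.; 9.94146 mL → 6 s.f.
The fewest is 2 significant figures, from 0.88 A.

0.88 A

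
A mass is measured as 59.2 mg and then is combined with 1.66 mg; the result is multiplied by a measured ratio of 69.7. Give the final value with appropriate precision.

4.24 × 10³ mg

59.2 mg + 1.66 mg = 60.86 mg; the sum is limited to 1 decimal place (3 s.f.).
Carrying full precision, 60.86 × 69.7 = 4241.942 mg; 69.7 has 3 s.f., so the result keeps min(3, 3) = 3 s.f.
Rounded to 3 significant figures: 4.24 × 10³ mg.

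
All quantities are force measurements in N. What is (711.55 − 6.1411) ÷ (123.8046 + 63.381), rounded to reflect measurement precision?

3.7685

711.55 − 6.1411 = 705.4089, limited to 2 d.p. → 5 s.f.; 123.8046 + 63.381 = 187.1856, limited to 3 d.p. → 6 s.f.
Carrying full precision, 705.4089 ÷ 187.1856 = 3.7684998205…; keep min(5, 6) = 5 s.f.
Rounded to 5 significant figures: 3.7685.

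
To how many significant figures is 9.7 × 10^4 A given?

2

9.7 × 10^4: in scientific notation every digit of the coefficient is significant.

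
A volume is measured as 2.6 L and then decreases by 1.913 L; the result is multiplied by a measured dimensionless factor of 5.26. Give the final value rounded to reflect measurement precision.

2.6 L − 1.913 L = 0.687 L; the difference is limited to 1 decimal place (1 s.f.).
Carrying full precision, 0.687 × 5.26 = 3.61362 L; 5.26 has 3 s.f., so the result keeps min(1, 3) = 1 s.f.
Rounded to 1 significant figure: 4 L.

4 L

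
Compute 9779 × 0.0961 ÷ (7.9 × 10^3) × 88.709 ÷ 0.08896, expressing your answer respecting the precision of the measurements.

1.2 × 10^2

9779 × 0.0961 ÷ (7.9 × 10^3) × 88.709 ÷ 0.08896 = 118.621565641…
Multiplication/division keeps the fewest significant figures: 9779 → 4 s.f., 0.0961 → 3 s.f., 7.9 × 10^3 → 2 s.f., 88.709 → 5 s.f., 0.08896 → 4 s.f.; limit is 2.
Rounded to 2 significant figures: 1.2 × 10^2.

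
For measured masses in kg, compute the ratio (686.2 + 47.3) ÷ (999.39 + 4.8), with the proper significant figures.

7.304 × 10^-1

686.2 + 47.3 = 733.5, limited to 1 d.p. → 4 s.f.; 999.39 + 4.8 = 1004.19, limited to 1 d.p. → 5 s.f.
Carrying full precision, 733.5 ÷ 1004.19 = 0.730439458668…; keep min(4, 5) = 4 s.f.
Rounded to 4 significant figures: 7.304 × 10^-1.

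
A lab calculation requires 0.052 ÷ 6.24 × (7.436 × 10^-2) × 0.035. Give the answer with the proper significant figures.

0.052 ÷ 6.24 × (7.436 × 10^-2) × 0.035 = 0.0000216883333333…
Multiplication/division keeps the fewest significant figures: 0.052 → 2 s.f., 6.24 → 3 s.f., 7.436 × 10^-2 → 4 s.f., 0.035 → 2 s.f.; limit is 2.
Rounded to 2 significant figures: 2.2 × 10^-5.

2.2 × 10^-5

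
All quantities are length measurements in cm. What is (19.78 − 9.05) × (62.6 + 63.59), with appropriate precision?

1354 cm²

19.78 − 9.05 = 10.73, limited to 2 d.p. → 4 s.f.; 62.6 + 63.59 = 126.19, limited to 1 d.p. → 4 s.f.
Carrying full precision, 10.73 × 126.19 = 1354.0187; keep min(4, 4) = 4 s.f.
Rounded to 4 significant figures: 1354 cm².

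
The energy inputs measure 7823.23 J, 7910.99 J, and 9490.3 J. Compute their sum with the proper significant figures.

7823.23 J + 7910.99 J + 9490.3 J = 25224.52 J.
Addition/subtraction keeps the fewest decimal places: 7823.23 → 2 decimal places, 7910.99 → 2 decimal places, 9490.3 → 1 decimal place; limit is 1.
Rounded to 1 decimal place: 25224.5 J.

25224.5 J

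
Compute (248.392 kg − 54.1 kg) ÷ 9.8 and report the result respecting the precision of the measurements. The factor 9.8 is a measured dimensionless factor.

20. kg

248.392 kg − 54.1 kg = 194.292 kg; the difference is limited to 1 decimal place (4 s.f.).
Carrying full precision, 194.292 ÷ 9.8 = 19.8257142857… kg; 9.8 has 2 s.f., so the result keeps min(4, 2) = 2 s.f.
Rounded to 2 significant figures: 20. kg.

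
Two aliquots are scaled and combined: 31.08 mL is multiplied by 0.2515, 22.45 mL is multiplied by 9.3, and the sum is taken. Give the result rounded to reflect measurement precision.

31.08 × 0.2515 = 7.81662 → 7.817 mL (4 s.f., last digit at the 10^-3 place).
22.45 × 9.3 = 208.785 → 2.1 × 10^2 mL (2 s.f., last digit at the 10^1 place).
Sum: 216.60162 mL; keep the coarser place, 10^1.
Result: 2.2 × 10^2 mL.

2.2 × 10^2 mL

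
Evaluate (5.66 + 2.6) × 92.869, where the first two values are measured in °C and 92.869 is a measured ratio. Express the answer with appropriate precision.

7.7 × 10² °C

5.66 °C + 2.6 °C = 8.26 °C; the sum is limited to 1 decimal place (2 s.f.).
Carrying full precision, 8.26 × 92.869 = 767.09794 °C; 92.869 has 5 s.f., so the result keeps min(2, 5) = 2 s.f.
Rounded to 2 significant figures: 7.7 × 10² °C.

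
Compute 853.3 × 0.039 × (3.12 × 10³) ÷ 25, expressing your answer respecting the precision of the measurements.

4.2 × 10³

853.3 × 0.039 × (3.12 × 10³) ÷ 25 = 4153.18176
Multiplication/division keeps the fewest significant figures: 853.3 → 4 s.f., 0.039 → 2 s.f., 3.12 × 10³ → 3 s.f., 25 → 2 s.f.; limit is 2.
Rounded to 2 significant figures: 4.2 × 10³.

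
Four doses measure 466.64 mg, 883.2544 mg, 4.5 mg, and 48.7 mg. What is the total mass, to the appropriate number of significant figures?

1403.1 mg

466.64 mg + 883.2544 mg + 4.5 mg + 48.7 mg = 1403.0944 mg.
Addition/subtraction keeps the fewest decimal places: 466.64 → 2 decimal places, 883.2544 → 4 decimal places, 4.5 → 1 decimal place, 48.7 → 1 decimal place; limit is 1.
Rounded to 1 decimal place: 1403.1 mg.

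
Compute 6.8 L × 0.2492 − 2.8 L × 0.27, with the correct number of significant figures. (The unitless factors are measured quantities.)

6.8 × 0.2492 = 1.69456 → 1.7 L (2 s.f., last digit at the 10^-1 place).
2.8 × 0.27 = 0.756 → 0.76 L (2 s.f., last digit at the 10^-2 place).
Difference: 0.93856 L; keep the coarser place, 10^-1.
Result: 0.9 L.

0.9 L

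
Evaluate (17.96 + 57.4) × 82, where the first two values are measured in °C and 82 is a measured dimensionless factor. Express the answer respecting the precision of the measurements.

17.96 °C + 57.4 °C = 75.36 °C; the sum is limited to 1 decimal place (3 s.f.).
Carrying full precision, 75.36 × 82 = 6179.52 °C; 82 has 2 s.f., so the result keeps min(3, 2) = 2 s.f.
Rounded to 2 significant figures: 6.2 × 10³ °C.

6.2 × 10³ °C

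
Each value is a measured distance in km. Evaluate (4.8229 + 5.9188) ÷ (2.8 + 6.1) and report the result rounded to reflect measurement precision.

1.2

4.8229 + 5.9188 = 10.7417, limited to 4 d.p. → 6 s.f.; 2.8 + 6.1 = 8.9, limited to 1 d.p. → 2 s.f.
Carrying full precision, 10.7417 ÷ 8.9 = 1.20693258427…; keep min(6, 2) = 2 s.f.
Rounded to 2 significant figures: 1.2.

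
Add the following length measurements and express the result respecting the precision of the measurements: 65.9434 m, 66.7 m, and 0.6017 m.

133.2 m

65.9434 m + 66.7 m + 0.6017 m = 133.2451 m.
Addition/subtraction keeps the fewest decimal places: 65.9434 → 4 decimal places, 66.7 → 1 decimal place, 0.6017 → 4 decimal places; limit is 1.
Rounded to 1 decimal place: 133.2 m.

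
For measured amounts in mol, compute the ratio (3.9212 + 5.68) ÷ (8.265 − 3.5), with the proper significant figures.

3.9212 + 5.68 = 9.6012, limited to 2 d.p. → 3 s.f.; 8.265 − 3.5 = 4.765, limited to 1 d.p. → 2 s.f.
Carrying full precision, 9.6012 ÷ 4.765 = 2.01494228751…; keep min(3, 2) = 2 s.f.
Rounded to 2 significant figures: 2.0.

2.0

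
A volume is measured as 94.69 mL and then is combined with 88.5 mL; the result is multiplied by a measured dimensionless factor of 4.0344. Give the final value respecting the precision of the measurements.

94.69 mL + 88.5 mL = 183.19 mL; the sum is limited to 1 decimal place (4 s.f.).
Carrying full precision, 183.19 × 4.0344 = 739.061736 mL; 4.0344 has 5 s.f., so the result keeps min(4, 5) = 4 s.f.
Rounded to 4 significant figures: 739.1 mL.

739.1 mL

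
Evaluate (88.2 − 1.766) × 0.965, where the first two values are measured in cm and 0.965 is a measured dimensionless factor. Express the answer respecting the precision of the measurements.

88.2 cm − 1.766 cm = 86.434 cm; the difference is limited to 1 decimal place (3 s.f.).
Carrying full precision, 86.434 × 0.965 = 83.40881 cm; 0.965 has 3 s.f., so the result keeps min(3, 3) = 3 s.f.
Rounded to 3 significant figures: 83.4 cm.

83.4 cm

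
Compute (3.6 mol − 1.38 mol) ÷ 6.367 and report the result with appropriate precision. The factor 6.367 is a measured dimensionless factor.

0.35 mol

3.6 mol − 1.38 mol = 2.22 mol; the difference is limited to 1 decimal place (2 s.f.).
Carrying full precision, 2.22 ÷ 6.367 = 0.348672844354… mol; 6.367 has 4 s.f., so the result keeps min(2, 4) = 2 s.f.
Rounded to 2 significant figures: 0.35 mol.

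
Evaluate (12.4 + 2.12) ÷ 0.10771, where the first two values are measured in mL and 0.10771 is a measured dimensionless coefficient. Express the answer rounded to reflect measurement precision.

12.4 mL + 2.12 mL = 14.52 mL; the sum is limited to 1 decimal place (3 s.f.).
Carrying full precision, 14.52 ÷ 0.10771 = 134.806424659… mL; 0.10771 has 5 s.f., so the result keeps min(3, 5) = 3 s.f.
Rounded to 3 significant figures: 135 mL.

135 mL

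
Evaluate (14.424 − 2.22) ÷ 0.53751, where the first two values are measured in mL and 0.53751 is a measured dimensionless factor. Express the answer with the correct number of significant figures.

22.70 mL

14.424 mL − 2.22 mL = 12.204 mL; the difference is limited to 2 decimal places (4 s.f.).
Carrying full precision, 12.204 ÷ 0.53751 = 22.7046938662… mL; 0.53751 has 5 s.f., so the result keeps min(4, 5) = 4 s.f.
Rounded to 4 significant figures: 22.70 mL.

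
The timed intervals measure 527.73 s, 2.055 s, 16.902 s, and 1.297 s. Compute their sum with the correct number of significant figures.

527.73 s + 2.055 s + 16.902 s + 1.297 s = 547.984 s.
Addition/subtraction keeps the fewest decimal places: 527.73 → 2 decimal places, 2.055 → 3 decimal places, 16.902 → 3 decimal places, 1.297 → 3 decimal places; limit is 2.
Rounded to 2 decimal places: 547.98 s.

547.98 s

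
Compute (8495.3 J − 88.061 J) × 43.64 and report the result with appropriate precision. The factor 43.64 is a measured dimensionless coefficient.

3.669 × 10^5 J

8495.3 J − 88.061 J = 8407.239 J; the difference is limited to 1 decimal place (5 s.f.).
Carrying full precision, 8407.239 × 43.64 = 366891.90996 J; 43.64 has 4 s.f., so the result keeps min(5, 4) = 4 s.f.
Rounded to 4 significant figures: 3.669 × 10^5 J.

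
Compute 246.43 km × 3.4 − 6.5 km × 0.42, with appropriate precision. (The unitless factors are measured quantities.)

8.4 × 10^2 km

246.43 × 3.4 = 837.862 → 8.4 × 10^2 km (2 s.f., last digit at the 10^1 place).
6.5 × 0.42 = 2.73 → 2.7 km (2 s.f., last digit at the 10^-1 place).
Difference: 835.132 km; keep the coarser place, 10^1.
Result: 8.4 × 10^2 km.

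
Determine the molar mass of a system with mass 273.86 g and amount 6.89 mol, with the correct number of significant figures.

molar mass = 273.86 g ÷ 6.89 mol = 39.7474600871… g/mol.
273.86 has 5 significant figures; 6.89 has 3.
Division/multiplication keeps the fewest: 3 significant figures.
Rounded: 39.7 g/mol.

39.7 g/mol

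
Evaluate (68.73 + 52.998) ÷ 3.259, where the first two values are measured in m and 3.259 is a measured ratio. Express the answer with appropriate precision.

37.35 m

68.73 m + 52.998 m = 121.728 m; the sum is limited to 2 decimal places (5 s.f.).
Carrying full precision, 121.728 ÷ 3.259 = 37.3513347653… m; 3.259 has 4 s.f., so the result keeps min(5, 4) = 4 s.f.
Rounded to 4 significant figures: 37.35 m.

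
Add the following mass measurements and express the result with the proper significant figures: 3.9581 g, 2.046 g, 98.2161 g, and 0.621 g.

104.841 g

3.9581 g + 2.046 g + 98.2161 g + 0.621 g = 104.8412 g.
Addition/subtraction keeps the fewest decimal places: 3.9581 → 4 decimal places, 2.046 → 3 decimal places, 98.2161 → 4 decimal places, 0.621 → 3 decimal places; limit is 3.
Rounded to 3 decimal places: 104.841 g.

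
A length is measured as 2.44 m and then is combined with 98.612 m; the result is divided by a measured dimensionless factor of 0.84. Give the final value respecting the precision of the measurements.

2.44 m + 98.612 m = 101.052 m; the sum is limited to 2 decimal places (5 s.f.).
Carrying full precision, 101.052 ÷ 0.84 = 120.3 m; 0.84 has 2 s.f., so the result keeps min(5, 2) = 2 s.f.
Rounded to 2 significant figures: 1.2 × 10^2 m.

1.2 × 10^2 m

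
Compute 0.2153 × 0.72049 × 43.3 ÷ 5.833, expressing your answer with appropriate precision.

0.2153 × 0.72049 × 43.3 ÷ 5.833 = 1.15151051262…
Multiplication/division keeps the fewest significant figures: 0.2153 → 4 s.f., 0.72049 → 5 s.f., 43.3 → 3 s.f., 5.833 → 4 s.f.; limit is 3.
Rounded to 3 significant figures: 1.15.

1.15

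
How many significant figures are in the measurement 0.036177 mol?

0.036177: leading zeros are not significant.

5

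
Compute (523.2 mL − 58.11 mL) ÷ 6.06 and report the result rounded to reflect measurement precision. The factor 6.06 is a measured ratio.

523.2 mL − 58.11 mL = 465.09 mL; the difference is limited to 1 decimal place (4 s.f.).
Carrying full precision, 465.09 ÷ 6.06 = 76.7475247525… mL; 6.06 has 3 s.f., so the result keeps min(4, 3) = 3 s.f.
Rounded to 3 significant figures: 76.7 mL.

76.7 mL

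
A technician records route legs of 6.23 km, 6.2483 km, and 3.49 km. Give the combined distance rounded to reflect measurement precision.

15.97 km

6.23 km + 6.2483 km + 3.49 km = 15.9683 km.
Addition/subtraction keeps the fewest decimal places: 6.23 → 2 decimal places, 6.2483 → 4 decimal places, 3.49 → 2 decimal places; limit is 2.
Rounded to 2 decimal places: 15.97 km.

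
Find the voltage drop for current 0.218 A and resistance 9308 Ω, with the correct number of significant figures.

2.03 × 10³ V

voltage drop = 0.218 A × 9308 Ω = 2029.144 V.
0.218 has 3 significant figures; 9308 has 4.
Division/multiplication keeps the fewest: 3 significant figures.
Rounded: 2.03 × 10³ V.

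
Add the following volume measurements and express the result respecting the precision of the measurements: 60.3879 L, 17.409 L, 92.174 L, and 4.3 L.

60.3879 L + 17.409 L + 92.174 L + 4.3 L = 174.2709 L.
Addition/subtraction keeps the fewest decimal places: 60.3879 → 4 decimal places, 17.409 → 3 decimal places, 92.174 → 3 decimal places, 4.3 → 1 decimal place; limit is 1.
Rounded to 1 decimal place: 174.3 L.

174.3 L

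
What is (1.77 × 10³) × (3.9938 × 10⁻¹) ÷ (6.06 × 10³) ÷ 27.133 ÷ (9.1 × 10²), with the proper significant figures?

4.7 × 10⁻⁶

(1.77 × 10³) × (3.9938 × 10⁻¹) ÷ (6.06 × 10³) ÷ 27.133 ÷ (9.1 × 10²) = 0.00000472441182322…
Multiplication/division keeps the fewest significant figures: 1.77 × 10³ → 3 s.f., 3.9938 × 10⁻¹ → 5 s.f., 6.06 × 10³ → 3 s.f., 27.133 → 5 s.f., 9.1 × 10² → 2 s.f.; limit is 2.
Rounded to 2 significant figures: 4.7 × 10⁻⁶.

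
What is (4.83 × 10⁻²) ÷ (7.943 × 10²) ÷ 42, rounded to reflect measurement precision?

(4.83 × 10⁻²) ÷ (7.943 × 10²) ÷ 42 = 0.00000144781568677…
Multiplication/division keeps the fewest significant figures: 4.83 × 10⁻² → 3 s.f., 7.943 × 10² → 4 s.f., 42 → 2 s.f.; limit is 2.
Rounded to 2 significant figures: 1.4 × 10⁻⁶.

1.4 × 10⁻⁶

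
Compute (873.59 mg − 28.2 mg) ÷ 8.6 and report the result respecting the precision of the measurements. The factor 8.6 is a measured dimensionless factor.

98 mg

873.59 mg − 28.2 mg = 845.39 mg; the difference is limited to 1 decimal place (4 s.f.).
Carrying full precision, 845.39 ÷ 8.6 = 98.3011627907… mg; 8.6 has 2 s.f., so the result keeps min(4, 2) = 2 s.f.
Rounded to 2 significant figures: 98 mg.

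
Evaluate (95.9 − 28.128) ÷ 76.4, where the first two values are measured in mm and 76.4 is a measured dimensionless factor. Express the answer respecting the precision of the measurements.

8.87 × 10^-1 mm

95.9 mm − 28.128 mm = 67.772 mm; the difference is limited to 1 decimal place (3 s.f.).
Carrying full precision, 67.772 ÷ 76.4 = 0.887068062827… mm; 76.4 has 3 s.f., so the result keeps min(3, 3) = 3 s.f.
Rounded to 3 significant figures: 8.87 × 10^-1 mm.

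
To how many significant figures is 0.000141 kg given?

3

0.000141: leading zeros are not significant.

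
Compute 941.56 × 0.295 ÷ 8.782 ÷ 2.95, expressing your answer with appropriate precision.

10.7

941.56 × 0.295 ÷ 8.782 ÷ 2.95 = 10.7214757458…
Multiplication/division keeps the fewest significant figures: 941.56 → 5 s.f., 0.295 → 3 s.f., 8.782 → 4 s.f., 2.95 → 3 s.f.; limit is 3.
Rounded to 3 significant figures: 10.7.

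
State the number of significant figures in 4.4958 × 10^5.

4.4958 × 10^5: in scientific notation every digit of the coefficient is significant.

5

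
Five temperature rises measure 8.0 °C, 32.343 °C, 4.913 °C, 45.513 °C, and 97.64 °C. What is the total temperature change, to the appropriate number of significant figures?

188.4 °C

8.0 °C + 32.343 °C + 4.913 °C + 45.513 °C + 97.64 °C = 188.409 °C.
Addition/subtraction keeps the fewest decimal places: 8.0 → 1 decimal place, 32.343 → 3 decimal places, 4.913 → 3 decimal places, 45.513 → 3 decimal places, 97.64 → 2 decimal places; limit is 1.
Rounded to 1 decimal place: 188.4 °C.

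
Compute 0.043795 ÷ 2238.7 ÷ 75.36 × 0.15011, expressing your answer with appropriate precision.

3.897 × 10⁻⁸

0.043795 ÷ 2238.7 ÷ 75.36 × 0.15011 = 3.89670354473 × 10^-8…
Multiplication/division keeps the fewest significant figures: 0.043795 → 5 s.f., 2238.7 → 5 s.f., 75.36 → 4 s.f., 0.15011 → 5 s.f.; limit is 4.
Rounded to 4 significant figures: 3.897 × 10⁻⁸.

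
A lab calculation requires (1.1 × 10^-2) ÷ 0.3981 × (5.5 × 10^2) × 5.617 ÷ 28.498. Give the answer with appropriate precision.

(1.1 × 10^-2) ÷ 0.3981 × (5.5 × 10^2) × 5.617 ÷ 28.498 = 2.99538905668…
Multiplication/division keeps the fewest significant figures: 1.1 × 10^-2 → 2 s.f., 0.3981 → 4 s.f., 5.5 × 10^2 → 2 s.f., 5.617 → 4 s.f., 28.498 → 5 s.f.; limit is 2.
Rounded to 2 significant figures: 3.0.

3.0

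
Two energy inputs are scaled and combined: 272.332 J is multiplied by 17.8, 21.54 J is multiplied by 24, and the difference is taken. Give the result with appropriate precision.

272.332 × 17.8 = 4847.5096 → 4.85 × 10³ J (3 s.f., last digit at the 10^1 place).
21.54 × 24 = 516.96 → 5.2 × 10² J (2 s.f., last digit at the 10^1 place).
Difference: 4330.5496 J; keep the coarser place, 10^1.
Result: 4.33 × 10³ J.

4.33 × 10³ J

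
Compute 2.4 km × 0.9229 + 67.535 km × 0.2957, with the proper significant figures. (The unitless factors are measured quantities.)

22.2 km

2.4 × 0.9229 = 2.21496 → 2.2 km (2 s.f., last digit at the 10^-1 place).
67.535 × 0.2957 = 19.9700995 → 19.97 km (4 s.f., last digit at the 10^-2 place).
Sum: 22.1850595 km; keep the coarser place, 10^-1.
Result: 22.2 km.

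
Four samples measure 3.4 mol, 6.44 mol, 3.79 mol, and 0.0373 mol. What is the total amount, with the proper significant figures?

13.7 mol

3.4 mol + 6.44 mol + 3.79 mol + 0.0373 mol = 13.6673 mol.
Addition/subtraction keeps the fewest decimal places: 3.4 → 1 decimal place, 6.44 → 2 decimal places, 3.79 → 2 decimal places, 0.0373 → 4 decimal places; limit is 1.
Rounded to 1 decimal place: 13.7 mol.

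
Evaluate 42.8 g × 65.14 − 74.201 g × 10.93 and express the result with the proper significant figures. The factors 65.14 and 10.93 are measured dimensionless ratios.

1.98 × 10^3 g

42.8 × 65.14 = 2787.992 → 2.79 × 10^3 g (3 s.f., last digit at the 10^1 place).
74.201 × 10.93 = 811.01693 → 811.0 g (4 s.f., last digit at the 10^-1 place).
Difference: 1976.97507 g; keep the coarser place, 10^1.
Result: 1.98 × 10^3 g.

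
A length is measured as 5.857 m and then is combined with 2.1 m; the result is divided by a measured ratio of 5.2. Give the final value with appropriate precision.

5.857 m + 2.1 m = 7.957 m; the sum is limited to 1 decimal place (2 s.f.).
Carrying full precision, 7.957 ÷ 5.2 = 1.53019230769… m; 5.2 has 2 s.f., so the result keeps min(2, 2) = 2 s.f.
Rounded to 2 significant figures: 1.5 m.

1.5 m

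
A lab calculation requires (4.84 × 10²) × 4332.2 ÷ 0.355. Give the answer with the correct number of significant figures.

5.91 × 10⁶

(4.84 × 10²) × 4332.2 ÷ 0.355 = 5906436.05634…
Multiplication/division keeps the fewest significant figures: 4.84 × 10² → 3 s.f., 4332.2 → 5 s.f., 0.355 → 3 s.f.; limit is 3.
Rounded to 3 significant figures: 5.91 × 10⁶.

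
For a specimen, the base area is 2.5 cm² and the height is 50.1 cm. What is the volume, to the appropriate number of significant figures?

1.3 × 10^2 cm³

volume = 2.5 cm² × 50.1 cm = 125.25 cm³.
2.5 has 2 significant figures; 50.1 has 3.
Division/multiplication keeps the fewest: 2 significant figures.
Rounded: 1.3 × 10^2 cm³.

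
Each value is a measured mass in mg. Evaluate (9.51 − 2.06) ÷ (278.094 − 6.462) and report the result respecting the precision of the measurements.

9.51 − 2.06 = 7.45, limited to 2 d.p. → 3 s.f.; 278.094 − 6.462 = 271.632, limited to 3 d.p. → 6 s.f.
Carrying full precision, 7.45 ÷ 271.632 = 0.0274268127467…; keep min(3, 6) = 3 s.f.
Rounded to 3 significant figures: 0.0274.

0.0274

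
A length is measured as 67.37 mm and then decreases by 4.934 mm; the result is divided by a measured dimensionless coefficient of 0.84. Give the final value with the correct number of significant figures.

74 mm

67.37 mm − 4.934 mm = 62.436 mm; the difference is limited to 2 decimal places (4 s.f.).
Carrying full precision, 62.436 ÷ 0.84 = 74.3285714286… mm; 0.84 has 2 s.f., so the result keeps min(4, 2) = 2 s.f.
Rounded to 2 significant figures: 74 mm.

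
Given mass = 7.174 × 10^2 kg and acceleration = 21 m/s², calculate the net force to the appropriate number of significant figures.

net force = 7.174 × 10^2 kg × 21 m/s² = 15065.4 N.
7.174 × 10^2 has 4 significant figures; 21 has 2.
Division/multiplication keeps the fewest: 2 significant figures.
Rounded: 1.5 × 10^4 N.

1.5 × 10^4 N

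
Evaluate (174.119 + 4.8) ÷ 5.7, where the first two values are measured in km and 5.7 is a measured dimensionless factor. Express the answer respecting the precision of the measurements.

174.119 km + 4.8 km = 178.919 km; the sum is limited to 1 decimal place (4 s.f.).
Carrying full precision, 178.919 ÷ 5.7 = 31.3892982456… km; 5.7 has 2 s.f., so the result keeps min(4, 2) = 2 s.f.
Rounded to 2 significant figures: 31 km.

31 km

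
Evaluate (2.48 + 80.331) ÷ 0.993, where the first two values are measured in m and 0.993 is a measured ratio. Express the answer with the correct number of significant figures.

2.48 m + 80.331 m = 82.811 m; the sum is limited to 2 decimal places (4 s.f.).
Carrying full precision, 82.811 ÷ 0.993 = 83.3947633434… m; 0.993 has 3 s.f., so the result keeps min(4, 3) = 3 s.f.
Rounded to 3 significant figures: 83.4 m.

83.4 m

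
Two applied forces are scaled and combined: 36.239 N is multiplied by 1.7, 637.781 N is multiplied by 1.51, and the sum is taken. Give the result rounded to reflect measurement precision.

36.239 × 1.7 = 61.6063 → 62 N (2 s.f., last digit at the 10^0 place).
637.781 × 1.51 = 963.04931 → 963 N (3 s.f., last digit at the 10^0 place).
Sum: 1024.65561 N; keep the coarser place, 10^0.
Result: 1025 N.

1025 N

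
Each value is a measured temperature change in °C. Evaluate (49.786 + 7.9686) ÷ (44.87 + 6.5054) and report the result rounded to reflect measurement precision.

1.124

49.786 + 7.9686 = 57.7546, limited to 3 d.p. → 5 s.f.; 44.87 + 6.5054 = 51.3754, limited to 2 d.p. → 4 s.f.
Carrying full precision, 57.7546 ÷ 51.3754 = 1.1241683763…; keep min(5, 4) = 4 s.f.
Rounded to 4 significant figures: 1.124.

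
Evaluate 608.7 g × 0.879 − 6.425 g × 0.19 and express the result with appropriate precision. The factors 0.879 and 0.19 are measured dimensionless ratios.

608.7 × 0.879 = 535.0473 → 5.35 × 10^2 g (3 s.f., last digit at the 10^0 place).
6.425 × 0.19 = 1.22075 → 1.2 g (2 s.f., last digit at the 10^-1 place).
Difference: 533.82655 g; keep the coarser place, 10^0.
Result: 5.34 × 10^2 g.

5.34 × 10^2 g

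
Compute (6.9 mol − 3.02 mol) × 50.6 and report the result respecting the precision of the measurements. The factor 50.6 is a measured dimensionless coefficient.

2.0 × 10² mol

6.9 mol − 3.02 mol = 3.88 mol; the difference is limited to 1 decimal place (2 s.f.).
Carrying full precision, 3.88 × 50.6 = 196.328 mol; 50.6 has 3 s.f., so the result keeps min(2, 3) = 2 s.f.
Rounded to 2 significant figures: 2.0 × 10² mol.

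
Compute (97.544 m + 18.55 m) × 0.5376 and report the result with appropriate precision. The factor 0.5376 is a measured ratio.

62.41 m

97.544 m + 18.55 m = 116.094 m; the sum is limited to 2 decimal places (5 s.f.).
Carrying full precision, 116.094 × 0.5376 = 62.4121344 m; 0.5376 has 4 s.f., so the result keeps min(5, 4) = 4 s.f.
Rounded to 4 significant figures: 62.41 m.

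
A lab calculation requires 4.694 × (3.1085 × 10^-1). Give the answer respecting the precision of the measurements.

1.459

4.694 × (3.1085 × 10^-1) = 1.4591299
Multiplication/division keeps the fewest significant figures: 4.694 → 4 s.f., 3.1085 × 10^-1 → 5 s.f.; limit is 4.
Rounded to 4 significant figures: 1.459.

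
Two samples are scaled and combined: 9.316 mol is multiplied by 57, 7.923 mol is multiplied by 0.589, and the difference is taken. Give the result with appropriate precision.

9.316 × 57 = 531.012 → 5.3 × 10² mol (2 s.f., last digit at the 10^1 place).
7.923 × 0.589 = 4.666647 → 4.67 mol (3 s.f., last digit at the 10^-2 place).
Difference: 526.345353 mol; keep the coarser place, 10^1.
Result: 5.3 × 10² mol.

5.3 × 10² mol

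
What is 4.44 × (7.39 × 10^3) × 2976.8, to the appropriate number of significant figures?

4.44 × (7.39 × 10^3) × 2976.8 = 97673570.88
Multiplication/division keeps the fewest significant figures: 4.44 → 3 s.f., 7.39 × 10^3 → 3 s.f., 2976.8 → 5 s.f.; limit is 3.
Rounded to 3 significant figures: 9.77 × 10^7.

9.77 × 10^7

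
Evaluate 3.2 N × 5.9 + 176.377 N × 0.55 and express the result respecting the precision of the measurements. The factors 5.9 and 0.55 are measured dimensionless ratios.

3.2 × 5.9 = 18.88 → 19 N (2 s.f., last digit at the 10^0 place).
176.377 × 0.55 = 97.00735 → 97 N (2 s.f., last digit at the 10^0 place).
Sum: 115.88735 N; keep the coarser place, 10^0.
Result: 116 N.

116 N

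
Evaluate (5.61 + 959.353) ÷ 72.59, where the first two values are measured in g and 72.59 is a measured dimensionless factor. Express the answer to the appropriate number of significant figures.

5.61 g + 959.353 g = 964.963 g; the sum is limited to 2 decimal places (5 s.f.).
Carrying full precision, 964.963 ÷ 72.59 = 13.2933324149… g; 72.59 has 4 s.f., so the result keeps min(5, 4) = 4 s.f.
Rounded to 4 significant figures: 13.29 g.

13.29 g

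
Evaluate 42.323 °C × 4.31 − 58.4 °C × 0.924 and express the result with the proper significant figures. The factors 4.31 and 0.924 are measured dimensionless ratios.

1.28 × 10² °C

42.323 × 4.31 = 182.41213 → 182 °C (3 s.f., last digit at the 10^0 place).
58.4 × 0.924 = 53.9616 → 54.0 °C (3 s.f., last digit at the 10^-1 place).
Difference: 128.45053 °C; keep the coarser place, 10^0.
Result: 1.28 × 10² °C.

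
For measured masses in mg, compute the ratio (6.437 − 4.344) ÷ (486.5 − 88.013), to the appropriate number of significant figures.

6.437 − 4.344 = 2.093, limited to 3 d.p. → 4 s.f.; 486.5 − 88.013 = 398.487, limited to 1 d.p. → 4 s.f.
Carrying full precision, 2.093 ÷ 398.487 = 0.00525236707847…; keep min(4, 4) = 4 s.f.
Rounded to 4 significant figures: 0.005252.

0.005252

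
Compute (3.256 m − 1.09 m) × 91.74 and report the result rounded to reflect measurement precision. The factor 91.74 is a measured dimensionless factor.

3.256 m − 1.09 m = 2.166 m; the difference is limited to 2 decimal places (3 s.f.).
Carrying full precision, 2.166 × 91.74 = 198.70884 m; 91.74 has 4 s.f., so the result keeps min(3, 4) = 3 s.f.
Rounded to 3 significant figures: 199 m.

199 m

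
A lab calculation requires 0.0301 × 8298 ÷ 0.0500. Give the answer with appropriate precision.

5.00 × 10³

0.0301 × 8298 ÷ 0.0500 = 4995.396
Multiplication/division keeps the fewest significant figures: 0.0301 → 3 s.f., 8298 → 4 s.f., 0.0500 → 3 s.f.; limit is 3.
Rounded to 3 significant figures: 5.00 × 10³.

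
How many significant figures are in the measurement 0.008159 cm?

4

0.008159: leading zeros are not significant.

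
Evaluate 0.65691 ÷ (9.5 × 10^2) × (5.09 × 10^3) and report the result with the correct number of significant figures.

0.65691 ÷ (9.5 × 10^2) × (5.09 × 10^3) = 3.51965463158…
Multiplication/division keeps the fewest significant figures: 0.65691 → 5 s.f., 9.5 × 10^2 → 2 s.f., 5.09 × 10^3 → 3 s.f.; limit is 2.
Rounded to 2 significant figures: 3.5.

3.5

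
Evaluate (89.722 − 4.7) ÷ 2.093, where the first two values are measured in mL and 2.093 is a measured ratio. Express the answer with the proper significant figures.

89.722 mL − 4.7 mL = 85.022 mL; the difference is limited to 1 decimal place (3 s.f.).
Carrying full precision, 85.022 ÷ 2.093 = 40.6220735786… mL; 2.093 has 4 s.f., so the result keeps min(3, 4) = 3 s.f.
Rounded to 3 significant figures: 40.6 mL.

40.6 mL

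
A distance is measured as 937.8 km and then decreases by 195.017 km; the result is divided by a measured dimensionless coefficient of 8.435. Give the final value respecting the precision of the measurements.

937.8 km − 195.017 km = 742.783 km; the difference is limited to 1 decimal place (4 s.f.).
Carrying full precision, 742.783 ÷ 8.435 = 88.0596324837… km; 8.435 has 4 s.f., so the result keeps min(4, 4) = 4 s.f.
Rounded to 4 significant figures: 88.06 km.

88.06 km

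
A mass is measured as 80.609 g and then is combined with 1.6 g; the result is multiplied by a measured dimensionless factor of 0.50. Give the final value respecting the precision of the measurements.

41 g

80.609 g + 1.6 g = 82.209 g; the sum is limited to 1 decimal place (3 s.f.).
Carrying full precision, 82.209 × 0.50 = 41.1045 g; 0.50 has 2 s.f., so the result keeps min(3, 2) = 2 s.f.
Rounded to 2 significant figures: 41 g.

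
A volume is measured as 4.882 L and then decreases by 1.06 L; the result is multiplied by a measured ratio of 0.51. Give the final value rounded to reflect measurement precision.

4.882 L − 1.06 L = 3.822 L; the difference is limited to 2 decimal places (3 s.f.).
Carrying full precision, 3.822 × 0.51 = 1.94922 L; 0.51 has 2 s.f., so the result keeps min(3, 2) = 2 s.f.
Rounded to 2 significant figures: 1.9 L.

1.9 L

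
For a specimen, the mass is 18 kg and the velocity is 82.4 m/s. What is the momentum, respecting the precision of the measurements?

momentum = 18 kg × 82.4 m/s = 1483.2 kg·m/s.
18 has 2 significant figures; 82.4 has 3.
Division/multiplication keeps the fewest: 2 significant figures.
Rounded: 1.5 × 10³ kg·m/s.

1.5 × 10³ kg·m/s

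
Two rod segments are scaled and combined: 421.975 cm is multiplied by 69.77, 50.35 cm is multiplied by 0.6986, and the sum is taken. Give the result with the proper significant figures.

2.948 × 10^4 cm

421.975 × 69.77 = 29441.19575 → 2.944 × 10^4 cm (4 s.f., last digit at the 10^1 place).
50.35 × 0.6986 = 35.17451 → 35.17 cm (4 s.f., last digit at the 10^-2 place).
Sum: 29476.37026 cm; keep the coarser place, 10^1.
Result: 2.948 × 10^4 cm.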